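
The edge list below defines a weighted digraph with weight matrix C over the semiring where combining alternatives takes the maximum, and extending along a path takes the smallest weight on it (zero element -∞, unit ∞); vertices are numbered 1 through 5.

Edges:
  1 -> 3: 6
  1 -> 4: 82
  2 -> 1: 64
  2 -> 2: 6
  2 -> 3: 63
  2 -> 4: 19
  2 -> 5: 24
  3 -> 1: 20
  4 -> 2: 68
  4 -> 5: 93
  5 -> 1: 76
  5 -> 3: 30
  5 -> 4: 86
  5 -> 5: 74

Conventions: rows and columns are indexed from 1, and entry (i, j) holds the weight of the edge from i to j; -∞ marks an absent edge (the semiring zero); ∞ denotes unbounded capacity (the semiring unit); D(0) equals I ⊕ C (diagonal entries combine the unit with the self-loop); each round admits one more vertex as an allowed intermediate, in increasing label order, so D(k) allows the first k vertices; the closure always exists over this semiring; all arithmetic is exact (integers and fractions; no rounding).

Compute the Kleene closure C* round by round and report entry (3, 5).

D(0):
  [∞, -∞, 6, 82, -∞]
  [64, ∞, 63, 19, 24]
  [20, -∞, ∞, -∞, -∞]
  [-∞, 68, -∞, ∞, 93]
  [76, -∞, 30, 86, ∞]
D(1):
  [∞, -∞, 6, 82, -∞]
  [64, ∞, 63, 64, 24]
  [20, -∞, ∞, 20, -∞]
  [-∞, 68, -∞, ∞, 93]
  [76, -∞, 30, 86, ∞]
D(2):
  [∞, -∞, 6, 82, -∞]
  [64, ∞, 63, 64, 24]
  [20, -∞, ∞, 20, -∞]
  [64, 68, 63, ∞, 93]
  [76, -∞, 30, 86, ∞]
D(3):
  [∞, -∞, 6, 82, -∞]
  [64, ∞, 63, 64, 24]
  [20, -∞, ∞, 20, -∞]
  [64, 68, 63, ∞, 93]
  [76, -∞, 30, 86, ∞]
D(4):
  [∞, 68, 63, 82, 82]
  [64, ∞, 63, 64, 64]
  [20, 20, ∞, 20, 20]
  [64, 68, 63, ∞, 93]
  [76, 68, 63, 86, ∞]
D(5):
  [∞, 68, 63, 82, 82]
  [64, ∞, 63, 64, 64]
  [20, 20, ∞, 20, 20]
  [76, 68, 63, ∞, 93]
  [76, 68, 63, 86, ∞]
Answer: C*[3][5] = 20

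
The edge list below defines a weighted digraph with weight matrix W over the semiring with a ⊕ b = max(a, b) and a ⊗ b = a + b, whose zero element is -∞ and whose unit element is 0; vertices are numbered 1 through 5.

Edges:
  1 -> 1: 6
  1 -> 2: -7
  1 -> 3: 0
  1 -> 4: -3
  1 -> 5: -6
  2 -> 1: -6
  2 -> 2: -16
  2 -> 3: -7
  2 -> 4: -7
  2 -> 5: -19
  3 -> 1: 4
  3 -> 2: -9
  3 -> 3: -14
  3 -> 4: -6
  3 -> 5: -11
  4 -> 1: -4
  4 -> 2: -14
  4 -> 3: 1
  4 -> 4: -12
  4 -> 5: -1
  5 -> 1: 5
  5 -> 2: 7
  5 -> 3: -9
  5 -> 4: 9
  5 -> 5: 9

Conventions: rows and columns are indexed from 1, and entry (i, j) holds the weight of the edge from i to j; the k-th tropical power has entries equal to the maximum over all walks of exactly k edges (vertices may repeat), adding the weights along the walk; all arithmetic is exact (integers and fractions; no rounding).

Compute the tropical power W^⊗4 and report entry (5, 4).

W^⊗2:
  [12, 1, 6, 3, 3]
  [0, -12, -6, -9, -8]
  [10, -3, 4, 1, -2]
  [5, 6, -4, 8, 8]
  [14, 16, 10, 18, 18]
W^⊗3:
  [18, 10, 12, 12, 12]
  [6, -1, 0, 1, 1]
  [16, 5, 10, 7, 7]
  [13, 15, 9, 17, 17]
  [23, 25, 19, 27, 27]
W^⊗4:
  [24, 19, 18, 21, 21]
  [12, 8, 6, 10, 10]
  [22, 14, 16, 16, 16]
  [22, 24, 18, 26, 26]
  [32, 34, 28, 36, 36]
Key observation: the optimum is the walk 5->5->5->5->4, with weight 9 + 9 + 9 + 9 = 36.
Optimal value attained by: walk 5->5->5->5->4.
Answer: (W^⊗4)[5][4] = 36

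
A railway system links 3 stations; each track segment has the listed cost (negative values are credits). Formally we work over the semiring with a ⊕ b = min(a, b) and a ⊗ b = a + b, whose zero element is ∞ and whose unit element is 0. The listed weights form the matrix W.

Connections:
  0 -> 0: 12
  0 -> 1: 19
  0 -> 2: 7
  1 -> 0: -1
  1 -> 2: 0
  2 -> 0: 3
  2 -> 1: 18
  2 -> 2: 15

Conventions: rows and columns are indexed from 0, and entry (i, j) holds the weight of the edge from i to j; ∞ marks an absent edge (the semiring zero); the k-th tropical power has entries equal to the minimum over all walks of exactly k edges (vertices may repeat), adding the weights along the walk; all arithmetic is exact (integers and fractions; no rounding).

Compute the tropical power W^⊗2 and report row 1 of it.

W^⊗2:
  [10, 25, 19]
  [3, 18, 6]
  [15, 22, 10]
Answer: row 1 of W^⊗2 = [3, 18, 6]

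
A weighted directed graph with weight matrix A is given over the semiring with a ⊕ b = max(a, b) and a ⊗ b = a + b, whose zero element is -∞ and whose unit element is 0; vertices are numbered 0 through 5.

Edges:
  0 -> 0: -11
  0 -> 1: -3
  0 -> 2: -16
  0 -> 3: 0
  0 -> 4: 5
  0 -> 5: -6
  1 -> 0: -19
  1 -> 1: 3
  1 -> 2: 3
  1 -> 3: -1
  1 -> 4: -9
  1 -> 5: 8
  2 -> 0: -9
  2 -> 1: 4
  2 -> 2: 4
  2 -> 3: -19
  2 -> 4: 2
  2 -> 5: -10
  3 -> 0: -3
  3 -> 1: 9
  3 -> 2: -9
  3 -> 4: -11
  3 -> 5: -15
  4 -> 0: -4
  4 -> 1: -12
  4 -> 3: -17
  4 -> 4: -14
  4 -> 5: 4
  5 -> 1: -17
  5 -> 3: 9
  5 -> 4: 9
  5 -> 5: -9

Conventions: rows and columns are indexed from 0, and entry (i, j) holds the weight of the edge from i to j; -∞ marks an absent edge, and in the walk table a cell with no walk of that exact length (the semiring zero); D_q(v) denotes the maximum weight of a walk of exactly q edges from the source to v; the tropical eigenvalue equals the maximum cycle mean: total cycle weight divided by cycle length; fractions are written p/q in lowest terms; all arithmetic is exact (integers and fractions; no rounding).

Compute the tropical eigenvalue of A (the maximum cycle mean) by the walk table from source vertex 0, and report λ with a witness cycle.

q=0: [0, -∞, -∞, -∞, -∞, -∞]
q=1: [-11, -3, -16, 0, 5, -6]
q=2: [1, 9, 0, 3, 3, 9]
q=3: [0, 12, 12, 18, 18, 17]
q=4: [15, 27, 16, 26, 26, 22]
q=5: [23, 35, 30, 31, 31, 35]
q=6: [28, 40, 38, 44, 44, 43]
Optimal cycle mean attained by: cycle 1->5->3->1, total 8 + 9 + 9, length 3.
Answer: λ = 26/3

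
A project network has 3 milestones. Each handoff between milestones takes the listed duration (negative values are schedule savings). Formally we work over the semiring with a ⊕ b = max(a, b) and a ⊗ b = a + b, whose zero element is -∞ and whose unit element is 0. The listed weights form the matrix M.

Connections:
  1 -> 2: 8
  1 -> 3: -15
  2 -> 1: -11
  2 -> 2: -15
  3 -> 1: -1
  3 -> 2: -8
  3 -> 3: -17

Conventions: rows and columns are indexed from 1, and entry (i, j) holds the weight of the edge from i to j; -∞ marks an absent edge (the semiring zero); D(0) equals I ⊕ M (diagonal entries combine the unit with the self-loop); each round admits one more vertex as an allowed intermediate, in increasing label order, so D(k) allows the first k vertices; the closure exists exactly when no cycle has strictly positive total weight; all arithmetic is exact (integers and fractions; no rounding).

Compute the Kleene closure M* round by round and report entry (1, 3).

D(0):
  [0, 8, -15]
  [-11, 0, -∞]
  [-1, -8, 0]
D(1):
  [0, 8, -15]
  [-11, 0, -26]
  [-1, 7, 0]
D(2):
  [0, 8, -15]
  [-11, 0, -26]
  [-1, 7, 0]
D(3):
  [0, 8, -15]
  [-11, 0, -26]
  [-1, 7, 0]
Answer: M*[1][3] = -15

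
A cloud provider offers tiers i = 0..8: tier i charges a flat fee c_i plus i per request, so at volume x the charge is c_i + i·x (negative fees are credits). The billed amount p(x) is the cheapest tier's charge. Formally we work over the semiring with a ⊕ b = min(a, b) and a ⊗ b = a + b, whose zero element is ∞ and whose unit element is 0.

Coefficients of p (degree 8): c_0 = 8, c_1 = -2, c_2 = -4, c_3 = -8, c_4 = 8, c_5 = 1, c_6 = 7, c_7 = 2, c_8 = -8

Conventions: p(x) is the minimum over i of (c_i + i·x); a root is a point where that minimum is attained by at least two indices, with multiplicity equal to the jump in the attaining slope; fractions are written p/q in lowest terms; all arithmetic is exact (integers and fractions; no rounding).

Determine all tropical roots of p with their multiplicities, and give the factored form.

hull edge (i=0, c=8) to (i=1, c=-2): slope -10, span 1
hull edge (i=1, c=-2) to (i=3, c=-8): slope -3, span 2
hull edge (i=3, c=-8) to (i=8, c=-8): slope 0, span 5
Factored form: p(x) = -8 ⊗ (x ⊕ 0) ⊗ (x ⊕ 0) ⊗ (x ⊕ 0) ⊗ (x ⊕ 0) ⊗ (x ⊕ 0) ⊗ (x ⊕ 3) ⊗ (x ⊕ 3) ⊗ (x ⊕ 10)
Answer: roots = 0 (mult 5), 3 (mult 2), 10 (mult 1)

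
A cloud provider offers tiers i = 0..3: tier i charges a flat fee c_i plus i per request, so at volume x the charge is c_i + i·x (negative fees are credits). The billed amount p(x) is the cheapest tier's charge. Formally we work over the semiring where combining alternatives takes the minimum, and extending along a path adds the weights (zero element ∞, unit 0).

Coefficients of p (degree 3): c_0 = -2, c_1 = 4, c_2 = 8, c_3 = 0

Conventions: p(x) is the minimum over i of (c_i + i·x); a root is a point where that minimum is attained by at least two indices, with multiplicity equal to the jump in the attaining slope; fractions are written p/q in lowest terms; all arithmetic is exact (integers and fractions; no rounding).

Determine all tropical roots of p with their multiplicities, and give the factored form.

hull edge (i=0, c=-2) to (i=3, c=0): slope 2/3, span 3
Factored form: p(x) = 0 ⊗ (x ⊕ (-2/3)) ⊗ (x ⊕ (-2/3)) ⊗ (x ⊕ (-2/3))
Answer: roots = -2/3 (mult 3)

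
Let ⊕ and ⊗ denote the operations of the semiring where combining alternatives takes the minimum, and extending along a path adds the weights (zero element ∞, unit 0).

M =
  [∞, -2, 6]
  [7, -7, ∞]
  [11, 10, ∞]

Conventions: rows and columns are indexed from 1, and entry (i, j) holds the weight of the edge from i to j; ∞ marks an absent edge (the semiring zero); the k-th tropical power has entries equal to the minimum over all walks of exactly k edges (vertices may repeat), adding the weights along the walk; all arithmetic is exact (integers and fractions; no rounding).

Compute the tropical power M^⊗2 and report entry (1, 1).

M^⊗2:
  [5, -9, ∞]
  [0, -14, 13]
  [17, 3, 17]
Key observation: the optimum is the walk 1->2->1, with weight (-2) + 7 = 5.
Optimal value attained by: walk 1->2->1.
Answer: (M^⊗2)[1][1] = 5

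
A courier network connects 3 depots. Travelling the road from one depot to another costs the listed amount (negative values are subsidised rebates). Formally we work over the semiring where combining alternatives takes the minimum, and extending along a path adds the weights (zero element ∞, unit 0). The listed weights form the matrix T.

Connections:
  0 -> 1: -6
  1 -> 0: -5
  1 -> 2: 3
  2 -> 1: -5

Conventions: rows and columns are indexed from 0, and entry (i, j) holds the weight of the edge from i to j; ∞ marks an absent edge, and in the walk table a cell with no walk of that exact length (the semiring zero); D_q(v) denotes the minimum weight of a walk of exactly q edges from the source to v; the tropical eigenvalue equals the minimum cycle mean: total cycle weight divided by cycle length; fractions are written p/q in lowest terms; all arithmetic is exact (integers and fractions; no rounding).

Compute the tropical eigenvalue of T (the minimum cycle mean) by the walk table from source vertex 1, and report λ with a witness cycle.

q=0: [∞, 0, ∞]
q=1: [-5, ∞, 3]
q=2: [∞, -11, ∞]
q=3: [-16, ∞, -8]
Optimal cycle mean attained by: cycle 0->1->0, total (-6) + (-5), length 2.
Answer: λ = -11/2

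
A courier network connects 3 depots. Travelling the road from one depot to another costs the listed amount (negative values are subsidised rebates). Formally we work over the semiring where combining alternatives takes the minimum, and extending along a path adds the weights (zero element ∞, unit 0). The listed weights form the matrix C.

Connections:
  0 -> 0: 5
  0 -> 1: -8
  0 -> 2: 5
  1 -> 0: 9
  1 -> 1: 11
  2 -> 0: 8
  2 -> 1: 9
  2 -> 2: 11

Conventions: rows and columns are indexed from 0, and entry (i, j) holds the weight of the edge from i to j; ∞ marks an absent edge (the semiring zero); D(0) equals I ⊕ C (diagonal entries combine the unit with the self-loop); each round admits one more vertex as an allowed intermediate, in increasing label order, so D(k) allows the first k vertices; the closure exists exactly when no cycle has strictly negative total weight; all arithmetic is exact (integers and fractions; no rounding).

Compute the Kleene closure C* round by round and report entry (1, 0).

D(0):
  [0, -8, 5]
  [9, 0, ∞]
  [8, 9, 0]
D(1):
  [0, -8, 5]
  [9, 0, 14]
  [8, 0, 0]
D(2):
  [0, -8, 5]
  [9, 0, 14]
  [8, 0, 0]
D(3):
  [0, -8, 5]
  [9, 0, 14]
  [8, 0, 0]
Answer: C*[1][0] = 9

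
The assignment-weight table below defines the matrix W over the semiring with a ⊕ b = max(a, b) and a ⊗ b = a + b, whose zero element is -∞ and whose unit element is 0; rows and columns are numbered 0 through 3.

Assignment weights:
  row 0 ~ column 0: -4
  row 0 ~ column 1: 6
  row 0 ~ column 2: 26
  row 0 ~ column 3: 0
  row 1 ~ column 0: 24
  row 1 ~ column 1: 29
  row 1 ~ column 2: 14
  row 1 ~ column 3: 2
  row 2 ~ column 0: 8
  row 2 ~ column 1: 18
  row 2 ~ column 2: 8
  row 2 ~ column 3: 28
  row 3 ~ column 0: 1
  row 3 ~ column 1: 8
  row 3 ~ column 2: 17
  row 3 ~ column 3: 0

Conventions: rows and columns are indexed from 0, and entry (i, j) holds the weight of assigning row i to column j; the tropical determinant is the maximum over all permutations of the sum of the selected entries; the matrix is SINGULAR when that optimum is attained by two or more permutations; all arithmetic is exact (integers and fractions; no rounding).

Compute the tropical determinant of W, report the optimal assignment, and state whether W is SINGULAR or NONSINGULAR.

σ = (0, 1, 2, 3): (-4) + 29 + 8 + 0 = 33
σ = (0, 1, 3, 2): (-4) + 29 + 28 + 17 = 70
σ = (0, 2, 1, 3): (-4) + 14 + 18 + 0 = 28
σ = (0, 2, 3, 1): (-4) + 14 + 28 + 8 = 46
σ = (0, 3, 1, 2): (-4) + 2 + 18 + 17 = 33
σ = (0, 3, 2, 1): (-4) + 2 + 8 + 8 = 14
σ = (1, 0, 2, 3): 6 + 24 + 8 + 0 = 38
σ = (1, 0, 3, 2): 6 + 24 + 28 + 17 = 75
σ = (1, 2, 0, 3): 6 + 14 + 8 + 0 = 28
σ = (1, 2, 3, 0): 6 + 14 + 28 + 1 = 49
σ = (1, 3, 0, 2): 6 + 2 + 8 + 17 = 33
σ = (1, 3, 2, 0): 6 + 2 + 8 + 1 = 17
σ = (2, 0, 1, 3): 26 + 24 + 18 + 0 = 68
σ = (2, 0, 3, 1): 26 + 24 + 28 + 8 = 86
σ = (2, 1, 0, 3): 26 + 29 + 8 + 0 = 63
σ = (2, 1, 3, 0): 26 + 29 + 28 + 1 = 84
σ = (2, 3, 0, 1): 26 + 2 + 8 + 8 = 44
σ = (2, 3, 1, 0): 26 + 2 + 18 + 1 = 47
σ = (3, 0, 1, 2): 0 + 24 + 18 + 17 = 59
σ = (3, 0, 2, 1): 0 + 24 + 8 + 8 = 40
σ = (3, 1, 0, 2): 0 + 29 + 8 + 17 = 54
σ = (3, 1, 2, 0): 0 + 29 + 8 + 1 = 38
σ = (3, 2, 0, 1): 0 + 14 + 8 + 8 = 30
σ = (3, 2, 1, 0): 0 + 14 + 18 + 1 = 33
Optimal value attained by: σ = (2, 0, 3, 1).
Answer: det⊕(W) = 86; verdict: NONSINGULAR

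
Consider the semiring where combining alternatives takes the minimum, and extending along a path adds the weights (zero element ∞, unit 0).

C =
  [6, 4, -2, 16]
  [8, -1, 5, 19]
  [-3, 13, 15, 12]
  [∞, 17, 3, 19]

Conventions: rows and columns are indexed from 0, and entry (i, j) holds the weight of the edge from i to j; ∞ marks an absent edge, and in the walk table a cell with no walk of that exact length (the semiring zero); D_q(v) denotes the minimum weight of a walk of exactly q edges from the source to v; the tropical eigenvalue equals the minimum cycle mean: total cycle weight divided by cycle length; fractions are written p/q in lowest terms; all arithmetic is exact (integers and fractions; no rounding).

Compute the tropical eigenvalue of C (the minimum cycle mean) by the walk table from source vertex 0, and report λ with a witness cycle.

q=0: [0, ∞, ∞, ∞]
q=1: [6, 4, -2, 16]
q=2: [-5, 3, 4, 10]
q=3: [1, -1, -7, 11]
q=4: [-10, -2, -1, 5]
Optimal cycle mean attained by: cycle 0->2->0, total (-2) + (-3), length 2.
Answer: λ = -5/2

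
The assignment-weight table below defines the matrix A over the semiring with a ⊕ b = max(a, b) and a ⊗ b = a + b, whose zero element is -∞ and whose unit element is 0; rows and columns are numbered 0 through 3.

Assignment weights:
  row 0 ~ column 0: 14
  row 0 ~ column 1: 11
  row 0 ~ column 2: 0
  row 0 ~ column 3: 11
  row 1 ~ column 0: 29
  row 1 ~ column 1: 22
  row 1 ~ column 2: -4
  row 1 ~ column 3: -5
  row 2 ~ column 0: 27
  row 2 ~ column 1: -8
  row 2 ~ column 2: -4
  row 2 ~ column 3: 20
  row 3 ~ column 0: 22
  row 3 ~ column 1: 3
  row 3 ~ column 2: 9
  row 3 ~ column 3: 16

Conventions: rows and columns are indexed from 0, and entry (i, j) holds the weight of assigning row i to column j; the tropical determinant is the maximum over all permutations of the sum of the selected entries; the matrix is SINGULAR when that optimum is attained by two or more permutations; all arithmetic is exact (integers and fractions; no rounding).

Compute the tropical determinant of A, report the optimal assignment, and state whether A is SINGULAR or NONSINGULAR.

σ = (0, 1, 2, 3): 14 + 22 + (-4) + 16 = 48
σ = (0, 1, 3, 2): 14 + 22 + 20 + 9 = 65
σ = (0, 2, 1, 3): 14 + (-4) + (-8) + 16 = 18
σ = (0, 2, 3, 1): 14 + (-4) + 20 + 3 = 33
σ = (0, 3, 1, 2): 14 + (-5) + (-8) + 9 = 10
σ = (0, 3, 2, 1): 14 + (-5) + (-4) + 3 = 8
σ = (1, 0, 2, 3): 11 + 29 + (-4) + 16 = 52
σ = (1, 0, 3, 2): 11 + 29 + 20 + 9 = 69
σ = (1, 2, 0, 3): 11 + (-4) + 27 + 16 = 50
σ = (1, 2, 3, 0): 11 + (-4) + 20 + 22 = 49
σ = (1, 3, 0, 2): 11 + (-5) + 27 + 9 = 42
σ = (1, 3, 2, 0): 11 + (-5) + (-4) + 22 = 24
σ = (2, 0, 1, 3): 0 + 29 + (-8) + 16 = 37
σ = (2, 0, 3, 1): 0 + 29 + 20 + 3 = 52
σ = (2, 1, 0, 3): 0 + 22 + 27 + 16 = 65
σ = (2, 1, 3, 0): 0 + 22 + 20 + 22 = 64
σ = (2, 3, 0, 1): 0 + (-5) + 27 + 3 = 25
σ = (2, 3, 1, 0): 0 + (-5) + (-8) + 22 = 9
σ = (3, 0, 1, 2): 11 + 29 + (-8) + 9 = 41
σ = (3, 0, 2, 1): 11 + 29 + (-4) + 3 = 39
σ = (3, 1, 0, 2): 11 + 22 + 27 + 9 = 69
σ = (3, 1, 2, 0): 11 + 22 + (-4) + 22 = 51
σ = (3, 2, 0, 1): 11 + (-4) + 27 + 3 = 37
σ = (3, 2, 1, 0): 11 + (-4) + (-8) + 22 = 21
Optimal value attained by: σ = (1, 0, 3, 2).
Answer: det⊕(A) = 69; verdict: SINGULAR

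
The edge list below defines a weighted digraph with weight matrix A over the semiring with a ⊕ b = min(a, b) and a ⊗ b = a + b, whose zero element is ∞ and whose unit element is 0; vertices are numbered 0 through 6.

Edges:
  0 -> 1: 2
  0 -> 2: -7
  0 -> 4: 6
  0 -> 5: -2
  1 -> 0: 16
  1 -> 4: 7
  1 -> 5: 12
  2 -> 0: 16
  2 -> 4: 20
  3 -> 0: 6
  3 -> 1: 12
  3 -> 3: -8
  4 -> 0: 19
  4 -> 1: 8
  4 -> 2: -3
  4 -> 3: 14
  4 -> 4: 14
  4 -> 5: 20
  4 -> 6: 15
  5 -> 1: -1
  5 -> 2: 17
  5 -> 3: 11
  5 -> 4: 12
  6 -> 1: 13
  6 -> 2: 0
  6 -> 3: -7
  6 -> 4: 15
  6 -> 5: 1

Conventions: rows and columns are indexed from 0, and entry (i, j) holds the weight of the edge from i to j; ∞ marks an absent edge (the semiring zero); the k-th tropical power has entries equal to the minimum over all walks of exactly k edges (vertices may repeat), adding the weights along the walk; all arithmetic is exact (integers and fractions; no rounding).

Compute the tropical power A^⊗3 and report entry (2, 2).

A^⊗2:
  [9, -3, 3, 9, 9, 14, 21]
  [26, 11, 4, 21, 21, 14, 22]
  [39, 18, 9, 34, 22, 14, 35]
  [-2, 4, -1, -16, 12, 4, ∞]
  [13, 19, 11, 6, 15, 16, 29]
  [15, 20, 9, 3, 6, 11, 27]
  [-1, 0, 12, -15, 13, 25, 30]
A^⊗3:
  [13, 11, 2, 1, 4, 7, 24]
  [20, 13, 18, 13, 18, 23, 36]
  [25, 13, 19, 25, 25, 30, 37]
  [-10, -4, -9, -24, 4, -4, 27]
  [12, 15, 6, -2, 19, 11, 30]
  [9, 10, 3, -5, 20, 13, 21]
  [-9, -3, -8, -23, 5, -3, 28]
Key observation: the optimum is the walk 2->0->4->2, with weight 16 + 6 + (-3) = 19.
Optimal value attained by: walk 2->0->4->2.
Answer: (A^⊗3)[2][2] = 19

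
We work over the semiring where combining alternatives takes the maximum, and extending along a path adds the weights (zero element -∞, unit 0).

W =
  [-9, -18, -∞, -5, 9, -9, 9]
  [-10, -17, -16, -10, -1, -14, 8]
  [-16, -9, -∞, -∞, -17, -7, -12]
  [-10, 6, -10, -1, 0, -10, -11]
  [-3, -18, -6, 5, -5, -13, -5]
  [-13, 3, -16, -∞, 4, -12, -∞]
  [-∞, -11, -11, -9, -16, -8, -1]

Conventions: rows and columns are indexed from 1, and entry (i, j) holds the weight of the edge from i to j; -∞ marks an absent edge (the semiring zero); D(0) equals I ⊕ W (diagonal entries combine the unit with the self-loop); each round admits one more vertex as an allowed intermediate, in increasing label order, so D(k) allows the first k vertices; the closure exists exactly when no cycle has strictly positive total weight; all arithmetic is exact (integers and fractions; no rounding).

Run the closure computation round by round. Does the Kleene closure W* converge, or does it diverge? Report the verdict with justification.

D(0):
  [0, -18, -∞, -5, 9, -9, 9]
  [-10, 0, -16, -10, -1, -14, 8]
  [-16, -9, 0, -∞, -17, -7, -12]
  [-10, 6, -10, 0, 0, -10, -11]
  [-3, -18, -6, 5, 0, -13, -5]
  [-13, 3, -16, -∞, 4, 0, -∞]
  [-∞, -11, -11, -9, -16, -8, 0]
Detection: at round 1, diagonal entry (5, 5) turns strictly positive.
Key observation: the cycle 5->1->5 has total weight (-3) + 9, which is strictly positive.
Answer: DIVERGES — positive cycle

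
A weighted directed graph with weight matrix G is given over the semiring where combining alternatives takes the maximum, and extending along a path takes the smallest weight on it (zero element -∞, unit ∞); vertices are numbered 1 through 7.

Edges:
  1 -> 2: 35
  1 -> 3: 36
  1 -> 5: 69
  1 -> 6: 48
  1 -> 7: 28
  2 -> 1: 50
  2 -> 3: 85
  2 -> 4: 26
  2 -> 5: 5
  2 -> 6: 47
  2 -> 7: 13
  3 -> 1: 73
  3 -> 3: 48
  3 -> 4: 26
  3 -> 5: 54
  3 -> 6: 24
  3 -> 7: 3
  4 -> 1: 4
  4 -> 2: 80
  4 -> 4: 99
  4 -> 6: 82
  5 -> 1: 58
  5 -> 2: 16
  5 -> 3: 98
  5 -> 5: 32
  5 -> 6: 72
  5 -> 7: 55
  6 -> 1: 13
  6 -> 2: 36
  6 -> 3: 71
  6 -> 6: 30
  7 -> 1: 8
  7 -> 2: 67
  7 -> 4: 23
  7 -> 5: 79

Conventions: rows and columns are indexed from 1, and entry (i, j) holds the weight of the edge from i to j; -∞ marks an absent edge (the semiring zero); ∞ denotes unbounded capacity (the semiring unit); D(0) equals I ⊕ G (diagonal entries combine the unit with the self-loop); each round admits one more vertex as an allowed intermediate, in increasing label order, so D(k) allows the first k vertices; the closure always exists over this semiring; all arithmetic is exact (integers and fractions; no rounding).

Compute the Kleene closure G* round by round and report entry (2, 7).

D(0):
  [∞, 35, 36, -∞, 69, 48, 28]
  [50, ∞, 85, 26, 5, 47, 13]
  [73, -∞, ∞, 26, 54, 24, 3]
  [4, 80, -∞, ∞, -∞, 82, -∞]
  [58, 16, 98, -∞, ∞, 72, 55]
  [13, 36, 71, -∞, -∞, ∞, -∞]
  [8, 67, -∞, 23, 79, -∞, ∞]
D(1):
  [∞, 35, 36, -∞, 69, 48, 28]
  [50, ∞, 85, 26, 50, 48, 28]
  [73, 35, ∞, 26, 69, 48, 28]
  [4, 80, 4, ∞, 4, 82, 4]
  [58, 35, 98, -∞, ∞, 72, 55]
  [13, 36, 71, -∞, 13, ∞, 13]
  [8, 67, 8, 23, 79, 8, ∞]
D(2):
  [∞, 35, 36, 26, 69, 48, 28]
  [50, ∞, 85, 26, 50, 48, 28]
  [73, 35, ∞, 26, 69, 48, 28]
  [50, 80, 80, ∞, 50, 82, 28]
  [58, 35, 98, 26, ∞, 72, 55]
  [36, 36, 71, 26, 36, ∞, 28]
  [50, 67, 67, 26, 79, 48, ∞]
D(3):
  [∞, 35, 36, 26, 69, 48, 28]
  [73, ∞, 85, 26, 69, 48, 28]
  [73, 35, ∞, 26, 69, 48, 28]
  [73, 80, 80, ∞, 69, 82, 28]
  [73, 35, 98, 26, ∞, 72, 55]
  [71, 36, 71, 26, 69, ∞, 28]
  [67, 67, 67, 26, 79, 48, ∞]
D(4):
  [∞, 35, 36, 26, 69, 48, 28]
  [73, ∞, 85, 26, 69, 48, 28]
  [73, 35, ∞, 26, 69, 48, 28]
  [73, 80, 80, ∞, 69, 82, 28]
  [73, 35, 98, 26, ∞, 72, 55]
  [71, 36, 71, 26, 69, ∞, 28]
  [67, 67, 67, 26, 79, 48, ∞]
D(5):
  [∞, 35, 69, 26, 69, 69, 55]
  [73, ∞, 85, 26, 69, 69, 55]
  [73, 35, ∞, 26, 69, 69, 55]
  [73, 80, 80, ∞, 69, 82, 55]
  [73, 35, 98, 26, ∞, 72, 55]
  [71, 36, 71, 26, 69, ∞, 55]
  [73, 67, 79, 26, 79, 72, ∞]
D(6):
  [∞, 36, 69, 26, 69, 69, 55]
  [73, ∞, 85, 26, 69, 69, 55]
  [73, 36, ∞, 26, 69, 69, 55]
  [73, 80, 80, ∞, 69, 82, 55]
  [73, 36, 98, 26, ∞, 72, 55]
  [71, 36, 71, 26, 69, ∞, 55]
  [73, 67, 79, 26, 79, 72, ∞]
D(7):
  [∞, 55, 69, 26, 69, 69, 55]
  [73, ∞, 85, 26, 69, 69, 55]
  [73, 55, ∞, 26, 69, 69, 55]
  [73, 80, 80, ∞, 69, 82, 55]
  [73, 55, 98, 26, ∞, 72, 55]
  [71, 55, 71, 26, 69, ∞, 55]
  [73, 67, 79, 26, 79, 72, ∞]
Answer: G*[2][7] = 55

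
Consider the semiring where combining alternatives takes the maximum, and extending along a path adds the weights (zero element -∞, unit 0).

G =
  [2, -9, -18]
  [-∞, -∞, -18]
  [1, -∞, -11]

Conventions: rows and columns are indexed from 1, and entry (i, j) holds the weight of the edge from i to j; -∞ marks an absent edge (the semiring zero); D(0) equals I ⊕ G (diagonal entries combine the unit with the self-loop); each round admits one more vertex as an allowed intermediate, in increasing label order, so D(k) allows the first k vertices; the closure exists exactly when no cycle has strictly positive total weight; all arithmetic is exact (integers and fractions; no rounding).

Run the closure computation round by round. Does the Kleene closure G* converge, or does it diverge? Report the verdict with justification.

Detection: at round 0, diagonal entry (1, 1) turns strictly positive.
Key observation: the cycle 1->1 has total weight 2, which is strictly positive.
Answer: DIVERGES — positive cycle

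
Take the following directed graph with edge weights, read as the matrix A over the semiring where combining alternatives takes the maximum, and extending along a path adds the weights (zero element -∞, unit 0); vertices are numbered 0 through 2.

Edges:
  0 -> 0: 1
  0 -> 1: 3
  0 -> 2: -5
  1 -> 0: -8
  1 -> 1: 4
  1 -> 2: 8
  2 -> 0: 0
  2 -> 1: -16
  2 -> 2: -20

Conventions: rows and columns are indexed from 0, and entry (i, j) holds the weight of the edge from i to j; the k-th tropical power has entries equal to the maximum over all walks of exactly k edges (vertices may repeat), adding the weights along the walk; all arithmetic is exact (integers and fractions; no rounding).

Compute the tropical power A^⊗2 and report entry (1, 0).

A^⊗2:
  [2, 7, 11]
  [8, 8, 12]
  [1, 3, -5]
Key observation: the optimum is the walk 1->2->0, with weight 8 + 0 = 8.
Optimal value attained by: walk 1->2->0.
Answer: (A^⊗2)[1][0] = 8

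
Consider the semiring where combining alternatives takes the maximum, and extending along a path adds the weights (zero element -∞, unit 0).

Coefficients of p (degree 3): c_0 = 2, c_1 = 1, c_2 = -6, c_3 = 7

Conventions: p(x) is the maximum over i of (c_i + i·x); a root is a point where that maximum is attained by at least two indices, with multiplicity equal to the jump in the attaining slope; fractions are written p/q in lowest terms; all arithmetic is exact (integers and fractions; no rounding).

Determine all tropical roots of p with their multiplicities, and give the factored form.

hull edge (i=0, c=2) to (i=3, c=7): slope 5/3, span 3
Factored form: p(x) = 7 ⊗ (x ⊕ (-5/3)) ⊗ (x ⊕ (-5/3)) ⊗ (x ⊕ (-5/3))
Answer: roots = -5/3 (mult 3)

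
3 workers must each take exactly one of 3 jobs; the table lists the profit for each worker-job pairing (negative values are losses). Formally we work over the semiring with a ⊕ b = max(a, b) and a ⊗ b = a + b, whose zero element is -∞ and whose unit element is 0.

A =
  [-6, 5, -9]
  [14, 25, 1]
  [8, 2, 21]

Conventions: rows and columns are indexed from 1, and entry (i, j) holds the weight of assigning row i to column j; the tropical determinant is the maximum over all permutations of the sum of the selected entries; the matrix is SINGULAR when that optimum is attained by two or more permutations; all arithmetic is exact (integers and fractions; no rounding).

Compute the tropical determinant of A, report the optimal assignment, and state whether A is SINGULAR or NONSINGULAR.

σ = (1, 2, 3): (-6) + 25 + 21 = 40
σ = (1, 3, 2): (-6) + 1 + 2 = -3
σ = (2, 1, 3): 5 + 14 + 21 = 40
σ = (2, 3, 1): 5 + 1 + 8 = 14
σ = (3, 1, 2): (-9) + 14 + 2 = 7
σ = (3, 2, 1): (-9) + 25 + 8 = 24
Optimal value attained by: σ = (1, 2, 3).
Answer: det⊕(A) = 40; verdict: SINGULAR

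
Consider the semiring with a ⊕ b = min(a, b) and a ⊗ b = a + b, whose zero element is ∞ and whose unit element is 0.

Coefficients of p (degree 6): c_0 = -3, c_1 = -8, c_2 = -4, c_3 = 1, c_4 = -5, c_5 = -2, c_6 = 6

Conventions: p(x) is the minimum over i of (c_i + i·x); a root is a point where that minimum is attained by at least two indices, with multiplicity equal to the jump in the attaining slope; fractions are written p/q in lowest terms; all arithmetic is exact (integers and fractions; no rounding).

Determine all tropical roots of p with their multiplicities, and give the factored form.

hull edge (i=0, c=-3) to (i=1, c=-8): slope -5, span 1
hull edge (i=1, c=-8) to (i=4, c=-5): slope 1, span 3
hull edge (i=4, c=-5) to (i=5, c=-2): slope 3, span 1
hull edge (i=5, c=-2) to (i=6, c=6): slope 8, span 1
Factored form: p(x) = 6 ⊗ (x ⊕ (-8)) ⊗ (x ⊕ (-3)) ⊗ (x ⊕ (-1)) ⊗ (x ⊕ (-1)) ⊗ (x ⊕ (-1)) ⊗ (x ⊕ 5)
Answer: roots = -8 (mult 1), -3 (mult 1), -1 (mult 3), 5 (mult 1)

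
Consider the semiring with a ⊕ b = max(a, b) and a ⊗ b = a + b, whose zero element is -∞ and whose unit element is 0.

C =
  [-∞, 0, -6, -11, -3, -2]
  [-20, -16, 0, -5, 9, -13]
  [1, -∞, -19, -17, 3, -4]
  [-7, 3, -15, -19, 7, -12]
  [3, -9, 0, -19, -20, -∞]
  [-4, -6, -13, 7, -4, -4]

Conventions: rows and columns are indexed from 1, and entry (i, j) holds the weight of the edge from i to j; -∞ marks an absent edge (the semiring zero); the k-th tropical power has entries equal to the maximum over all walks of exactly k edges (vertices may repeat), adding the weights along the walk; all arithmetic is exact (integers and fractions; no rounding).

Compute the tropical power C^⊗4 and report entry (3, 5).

C^⊗2:
  [0, -8, 0, 5, 9, -6]
  [12, 0, 9, -6, 3, -4]
  [6, 1, 3, 3, -2, -1]
  [10, -2, 7, -2, 12, -9]
  [1, 3, -3, -8, 3, 1]
  [0, 10, -4, 3, 14, -5]
C^⊗3:
  [12, 8, 9, 1, 12, -2]
  [10, 12, 6, 3, 12, 10]
  [4, 6, 1, 6, 10, 4]
  [15, 10, 12, -1, 10, 8]
  [6, 1, 3, 8, 12, -1]
  [17, 6, 14, 5, 19, -2]
C^⊗4:
  [15, 12, 12, 5, 17, 10]
  [15, 10, 12, 17, 21, 8]
  [13, 9, 10, 11, 15, 2]
  [13, 15, 10, 15, 19, 13]
  [15, 11, 12, 6, 15, 4]
  [22, 17, 19, 6, 17, 15]
Key observation: the optimum is the walk 3->5->1->2->5, with weight 3 + 3 + 0 + 9 = 15.
Optimal value attained by: walk 3->5->1->2->5.
Answer: (C^⊗4)[3][5] = 15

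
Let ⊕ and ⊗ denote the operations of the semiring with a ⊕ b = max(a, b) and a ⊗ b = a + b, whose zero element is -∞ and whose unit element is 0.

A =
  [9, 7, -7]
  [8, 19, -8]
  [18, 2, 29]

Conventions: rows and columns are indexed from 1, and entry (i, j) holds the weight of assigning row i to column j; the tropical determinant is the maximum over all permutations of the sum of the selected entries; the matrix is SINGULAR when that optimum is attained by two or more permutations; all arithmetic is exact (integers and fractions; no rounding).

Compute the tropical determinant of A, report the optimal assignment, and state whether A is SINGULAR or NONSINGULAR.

σ = (1, 2, 3): 9 + 19 + 29 = 57
σ = (1, 3, 2): 9 + (-8) + 2 = 3
σ = (2, 1, 3): 7 + 8 + 29 = 44
σ = (2, 3, 1): 7 + (-8) + 18 = 17
σ = (3, 1, 2): (-7) + 8 + 2 = 3
σ = (3, 2, 1): (-7) + 19 + 18 = 30
Optimal value attained by: σ = (1, 2, 3).
Answer: det⊕(A) = 57; verdict: NONSINGULAR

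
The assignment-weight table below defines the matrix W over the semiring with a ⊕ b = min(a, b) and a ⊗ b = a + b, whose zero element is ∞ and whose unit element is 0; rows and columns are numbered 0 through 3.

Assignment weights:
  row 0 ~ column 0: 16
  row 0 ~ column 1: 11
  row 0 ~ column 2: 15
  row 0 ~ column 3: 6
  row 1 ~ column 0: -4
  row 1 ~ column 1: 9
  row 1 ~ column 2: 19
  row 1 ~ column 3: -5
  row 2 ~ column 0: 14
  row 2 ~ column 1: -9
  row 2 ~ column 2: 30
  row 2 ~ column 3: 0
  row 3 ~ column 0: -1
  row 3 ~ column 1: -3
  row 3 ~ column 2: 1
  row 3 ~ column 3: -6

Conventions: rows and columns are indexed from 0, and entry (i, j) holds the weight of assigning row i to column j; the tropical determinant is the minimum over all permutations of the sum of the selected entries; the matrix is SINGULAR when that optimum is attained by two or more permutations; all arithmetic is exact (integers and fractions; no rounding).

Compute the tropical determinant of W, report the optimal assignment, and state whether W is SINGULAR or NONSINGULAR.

σ = (0, 1, 2, 3): 16 + 9 + 30 + (-6) = 49
σ = (0, 1, 3, 2): 16 + 9 + 0 + 1 = 26
σ = (0, 2, 1, 3): 16 + 19 + (-9) + (-6) = 20
σ = (0, 2, 3, 1): 16 + 19 + 0 + (-3) = 32
σ = (0, 3, 1, 2): 16 + (-5) + (-9) + 1 = 3
σ = (0, 3, 2, 1): 16 + (-5) + 30 + (-3) = 38
σ = (1, 0, 2, 3): 11 + (-4) + 30 + (-6) = 31
σ = (1, 0, 3, 2): 11 + (-4) + 0 + 1 = 8
σ = (1, 2, 0, 3): 11 + 19 + 14 + (-6) = 38
σ = (1, 2, 3, 0): 11 + 19 + 0 + (-1) = 29
σ = (1, 3, 0, 2): 11 + (-5) + 14 + 1 = 21
σ = (1, 3, 2, 0): 11 + (-5) + 30 + (-1) = 35
σ = (2, 0, 1, 3): 15 + (-4) + (-9) + (-6) = -4
σ = (2, 0, 3, 1): 15 + (-4) + 0 + (-3) = 8
σ = (2, 1, 0, 3): 15 + 9 + 14 + (-6) = 32
σ = (2, 1, 3, 0): 15 + 9 + 0 + (-1) = 23
σ = (2, 3, 0, 1): 15 + (-5) + 14 + (-3) = 21
σ = (2, 3, 1, 0): 15 + (-5) + (-9) + (-1) = 0
σ = (3, 0, 1, 2): 6 + (-4) + (-9) + 1 = -6
σ = (3, 0, 2, 1): 6 + (-4) + 30 + (-3) = 29
σ = (3, 1, 0, 2): 6 + 9 + 14 + 1 = 30
σ = (3, 1, 2, 0): 6 + 9 + 30 + (-1) = 44
σ = (3, 2, 0, 1): 6 + 19 + 14 + (-3) = 36
σ = (3, 2, 1, 0): 6 + 19 + (-9) + (-1) = 15
Optimal value attained by: σ = (3, 0, 1, 2).
Answer: det⊕(W) = -6; verdict: NONSINGULAR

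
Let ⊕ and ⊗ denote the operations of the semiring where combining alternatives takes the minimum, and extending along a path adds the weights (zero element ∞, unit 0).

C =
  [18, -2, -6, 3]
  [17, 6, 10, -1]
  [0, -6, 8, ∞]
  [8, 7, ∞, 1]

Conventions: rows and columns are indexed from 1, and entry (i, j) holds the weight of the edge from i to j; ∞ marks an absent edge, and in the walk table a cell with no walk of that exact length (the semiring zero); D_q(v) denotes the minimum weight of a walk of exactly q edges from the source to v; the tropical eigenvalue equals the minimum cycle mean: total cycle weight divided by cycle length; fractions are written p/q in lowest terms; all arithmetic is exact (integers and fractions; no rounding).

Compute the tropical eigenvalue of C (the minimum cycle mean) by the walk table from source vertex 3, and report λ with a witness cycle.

q=0: [∞, ∞, 0, ∞]
q=1: [0, -6, 8, ∞]
q=2: [8, -2, -6, -7]
q=3: [-6, -12, 2, -6]
q=4: [2, -8, -12, -13]
Optimal cycle mean attained by: cycle 1->3->1, total (-6) + 0, length 2.
Answer: λ = -3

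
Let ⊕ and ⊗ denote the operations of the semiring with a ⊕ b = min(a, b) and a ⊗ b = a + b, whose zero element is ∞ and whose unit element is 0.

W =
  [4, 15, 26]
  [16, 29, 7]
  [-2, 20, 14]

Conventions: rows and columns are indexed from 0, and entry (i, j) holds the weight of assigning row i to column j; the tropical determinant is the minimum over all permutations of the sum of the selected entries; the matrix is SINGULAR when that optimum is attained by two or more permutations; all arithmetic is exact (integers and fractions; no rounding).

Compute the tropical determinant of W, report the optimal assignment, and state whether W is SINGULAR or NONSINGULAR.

σ = (0, 1, 2): 4 + 29 + 14 = 47
σ = (0, 2, 1): 4 + 7 + 20 = 31
σ = (1, 0, 2): 15 + 16 + 14 = 45
σ = (1, 2, 0): 15 + 7 + (-2) = 20
σ = (2, 0, 1): 26 + 16 + 20 = 62
σ = (2, 1, 0): 26 + 29 + (-2) = 53
Optimal value attained by: σ = (1, 2, 0).
Answer: det⊕(W) = 20; verdict: NONSINGULAR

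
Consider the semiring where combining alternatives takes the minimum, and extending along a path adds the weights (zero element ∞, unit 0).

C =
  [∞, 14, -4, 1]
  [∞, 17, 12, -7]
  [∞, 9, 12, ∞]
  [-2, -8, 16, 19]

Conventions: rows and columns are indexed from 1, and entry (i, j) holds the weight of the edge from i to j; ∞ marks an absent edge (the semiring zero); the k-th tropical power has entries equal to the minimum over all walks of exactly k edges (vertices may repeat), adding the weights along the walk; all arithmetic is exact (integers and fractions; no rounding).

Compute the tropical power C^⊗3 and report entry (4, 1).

C^⊗2:
  [-1, -7, 8, 7]
  [-9, -15, 9, 10]
  [∞, 21, 21, 2]
  [17, 9, -6, -15]
C^⊗3:
  [5, -1, -5, -14]
  [8, 2, -13, -22]
  [0, -6, 18, 14]
  [-17, -23, 1, 2]
Key observation: the optimum is the walk 4->2->4->1, with weight (-8) + (-7) + (-2) = -17.
Optimal value attained by: walk 4->2->4->1.
Answer: (C^⊗3)[4][1] = -17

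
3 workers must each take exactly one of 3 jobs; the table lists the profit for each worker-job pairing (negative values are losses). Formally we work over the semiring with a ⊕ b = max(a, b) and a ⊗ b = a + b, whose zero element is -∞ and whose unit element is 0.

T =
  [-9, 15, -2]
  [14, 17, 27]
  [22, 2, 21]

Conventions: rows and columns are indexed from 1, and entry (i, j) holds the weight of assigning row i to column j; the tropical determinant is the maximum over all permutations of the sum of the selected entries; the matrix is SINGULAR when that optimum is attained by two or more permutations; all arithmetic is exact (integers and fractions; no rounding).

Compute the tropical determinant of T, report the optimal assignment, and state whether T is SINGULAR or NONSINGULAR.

σ = (1, 2, 3): (-9) + 17 + 21 = 29
σ = (1, 3, 2): (-9) + 27 + 2 = 20
σ = (2, 1, 3): 15 + 14 + 21 = 50
σ = (2, 3, 1): 15 + 27 + 22 = 64
σ = (3, 1, 2): (-2) + 14 + 2 = 14
σ = (3, 2, 1): (-2) + 17 + 22 = 37
Optimal value attained by: σ = (2, 3, 1).
Answer: det⊕(T) = 64; verdict: NONSINGULAR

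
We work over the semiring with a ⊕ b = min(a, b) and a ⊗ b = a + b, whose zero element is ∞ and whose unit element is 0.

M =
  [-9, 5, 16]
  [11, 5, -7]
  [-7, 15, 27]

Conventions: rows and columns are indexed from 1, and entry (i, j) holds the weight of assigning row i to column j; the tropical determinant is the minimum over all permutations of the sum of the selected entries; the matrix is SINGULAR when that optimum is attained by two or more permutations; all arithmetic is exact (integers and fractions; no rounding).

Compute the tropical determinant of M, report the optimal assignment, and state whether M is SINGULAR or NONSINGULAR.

σ = (1, 2, 3): (-9) + 5 + 27 = 23
σ = (1, 3, 2): (-9) + (-7) + 15 = -1
σ = (2, 1, 3): 5 + 11 + 27 = 43
σ = (2, 3, 1): 5 + (-7) + (-7) = -9
σ = (3, 1, 2): 16 + 11 + 15 = 42
σ = (3, 2, 1): 16 + 5 + (-7) = 14
Optimal value attained by: σ = (2, 3, 1).
Answer: det⊕(M) = -9; verdict: NONSINGULAR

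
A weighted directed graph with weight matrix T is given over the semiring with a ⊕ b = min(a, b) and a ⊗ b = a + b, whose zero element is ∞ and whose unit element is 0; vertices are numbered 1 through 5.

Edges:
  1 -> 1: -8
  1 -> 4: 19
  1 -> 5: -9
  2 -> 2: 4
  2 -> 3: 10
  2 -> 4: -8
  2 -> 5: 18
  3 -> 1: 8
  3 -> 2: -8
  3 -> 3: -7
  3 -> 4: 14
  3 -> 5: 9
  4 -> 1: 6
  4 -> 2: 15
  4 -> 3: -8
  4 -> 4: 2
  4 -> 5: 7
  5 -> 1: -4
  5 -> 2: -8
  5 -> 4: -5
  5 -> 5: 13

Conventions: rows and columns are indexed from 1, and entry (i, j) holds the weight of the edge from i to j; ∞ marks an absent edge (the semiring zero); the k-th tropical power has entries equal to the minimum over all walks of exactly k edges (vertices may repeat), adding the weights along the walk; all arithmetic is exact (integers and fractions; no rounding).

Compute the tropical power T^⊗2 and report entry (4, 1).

T^⊗2:
  [-16, -17, 11, -14, -17]
  [-2, 2, -16, -6, -1]
  [0, -15, -14, -16, -1]
  [-2, -16, -15, 2, -3]
  [-12, -4, -13, -16, -13]
Key observation: the optimum is the walk 4->1->1, with weight 6 + (-8) = -2.
Optimal value attained by: walk 4->1->1.
Answer: (T^⊗2)[4][1] = -2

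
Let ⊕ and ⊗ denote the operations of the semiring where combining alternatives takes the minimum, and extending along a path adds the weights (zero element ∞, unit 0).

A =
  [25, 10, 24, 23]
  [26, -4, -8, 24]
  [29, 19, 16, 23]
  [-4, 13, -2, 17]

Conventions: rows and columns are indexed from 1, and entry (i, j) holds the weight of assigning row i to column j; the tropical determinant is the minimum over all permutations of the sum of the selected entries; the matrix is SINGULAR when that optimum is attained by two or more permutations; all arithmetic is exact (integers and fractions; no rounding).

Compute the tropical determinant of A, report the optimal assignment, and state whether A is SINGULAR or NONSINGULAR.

σ = (1, 2, 3, 4): 25 + (-4) + 16 + 17 = 54
σ = (1, 2, 4, 3): 25 + (-4) + 23 + (-2) = 42
σ = (1, 3, 2, 4): 25 + (-8) + 19 + 17 = 53
σ = (1, 3, 4, 2): 25 + (-8) + 23 + 13 = 53
σ = (1, 4, 2, 3): 25 + 24 + 19 + (-2) = 66
σ = (1, 4, 3, 2): 25 + 24 + 16 + 13 = 78
σ = (2, 1, 3, 4): 10 + 26 + 16 + 17 = 69
σ = (2, 1, 4, 3): 10 + 26 + 23 + (-2) = 57
σ = (2, 3, 1, 4): 10 + (-8) + 29 + 17 = 48
σ = (2, 3, 4, 1): 10 + (-8) + 23 + (-4) = 21
σ = (2, 4, 1, 3): 10 + 24 + 29 + (-2) = 61
σ = (2, 4, 3, 1): 10 + 24 + 16 + (-4) = 46
σ = (3, 1, 2, 4): 24 + 26 + 19 + 17 = 86
σ = (3, 1, 4, 2): 24 + 26 + 23 + 13 = 86
σ = (3, 2, 1, 4): 24 + (-4) + 29 + 17 = 66
σ = (3, 2, 4, 1): 24 + (-4) + 23 + (-4) = 39
σ = (3, 4, 1, 2): 24 + 24 + 29 + 13 = 90
σ = (3, 4, 2, 1): 24 + 24 + 19 + (-4) = 63
σ = (4, 1, 2, 3): 23 + 26 + 19 + (-2) = 66
σ = (4, 1, 3, 2): 23 + 26 + 16 + 13 = 78
σ = (4, 2, 1, 3): 23 + (-4) + 29 + (-2) = 46
σ = (4, 2, 3, 1): 23 + (-4) + 16 + (-4) = 31
σ = (4, 3, 1, 2): 23 + (-8) + 29 + 13 = 57
σ = (4, 3, 2, 1): 23 + (-8) + 19 + (-4) = 30
Optimal value attained by: σ = (2, 3, 4, 1).
Answer: det⊕(A) = 21; verdict: NONSINGULAR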